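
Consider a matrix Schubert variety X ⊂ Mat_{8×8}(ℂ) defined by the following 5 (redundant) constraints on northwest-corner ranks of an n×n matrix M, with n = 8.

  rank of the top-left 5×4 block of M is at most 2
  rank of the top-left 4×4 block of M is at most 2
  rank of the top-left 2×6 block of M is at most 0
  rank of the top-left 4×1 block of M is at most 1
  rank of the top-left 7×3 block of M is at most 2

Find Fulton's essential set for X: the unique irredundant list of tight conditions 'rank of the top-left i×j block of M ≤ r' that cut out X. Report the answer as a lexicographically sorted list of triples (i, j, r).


Computing R[i][j] = min implied NW-rank bound (n=8, 5 conditions):

  row 1: 0 0 0 0 0 0 1 1
  row 2: 0 0 0 0 0 0 1 2
  row 3: 1 1 1 1 1 1 2 3
  row 4: 1 2 2 2 2 2 3 4
  row 5: 1 2 2 2 3 3 4 5
  row 6: 1 2 2 3 4 4 5 6
  row 7: 1 2 2 3 4 5 6 7
  row 8: 1 2 3 4 5 6 7 8

so w = (7, 8, 1, 2, 5, 4, 6, 3).

|D(w)|=16, |Ess(w)|=3:

[(2, 6, 0), (5, 4, 2), (7, 3, 2)]


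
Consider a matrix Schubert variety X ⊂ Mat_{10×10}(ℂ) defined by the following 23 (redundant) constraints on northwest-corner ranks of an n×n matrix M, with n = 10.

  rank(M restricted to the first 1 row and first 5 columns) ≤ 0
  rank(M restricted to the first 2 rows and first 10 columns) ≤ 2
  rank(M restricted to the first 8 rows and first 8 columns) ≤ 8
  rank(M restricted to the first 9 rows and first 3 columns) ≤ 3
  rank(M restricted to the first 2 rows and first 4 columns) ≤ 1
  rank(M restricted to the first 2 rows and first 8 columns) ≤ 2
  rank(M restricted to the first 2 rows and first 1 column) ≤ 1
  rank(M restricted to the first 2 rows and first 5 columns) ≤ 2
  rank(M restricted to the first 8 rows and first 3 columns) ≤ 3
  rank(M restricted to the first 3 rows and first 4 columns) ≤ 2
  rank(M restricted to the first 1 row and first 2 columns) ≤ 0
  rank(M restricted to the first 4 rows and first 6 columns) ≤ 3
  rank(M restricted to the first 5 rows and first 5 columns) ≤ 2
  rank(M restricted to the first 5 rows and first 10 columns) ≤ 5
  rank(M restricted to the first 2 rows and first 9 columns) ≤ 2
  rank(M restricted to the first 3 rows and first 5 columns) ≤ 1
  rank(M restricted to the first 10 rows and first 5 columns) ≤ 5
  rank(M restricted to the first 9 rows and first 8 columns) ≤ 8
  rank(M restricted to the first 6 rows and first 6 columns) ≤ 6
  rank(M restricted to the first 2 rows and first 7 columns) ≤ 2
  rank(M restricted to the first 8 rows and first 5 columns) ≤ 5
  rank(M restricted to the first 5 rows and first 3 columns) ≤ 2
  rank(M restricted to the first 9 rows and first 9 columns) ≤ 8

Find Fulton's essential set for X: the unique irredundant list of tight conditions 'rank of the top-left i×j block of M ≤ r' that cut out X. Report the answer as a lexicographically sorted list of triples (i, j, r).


Reconstructing r_w from the 23 given conditions:

  R[1]: 0 | 0 | 0 | 0 | 0 | 1 | 1 | 1 | 1 | 1
  R[2]: 1 | 1 | 1 | 1 | 1 | 2 | 2 | 2 | 2 | 2
  R[3]: 1 | 1 | 1 | 1 | 1 | 2 | 3 | 3 | 3 | 3
  R[4]: 1 | 2 | 2 | 2 | 2 | 3 | 4 | 4 | 4 | 4
  R[5]: 1 | 2 | 2 | 2 | 2 | 3 | 4 | 5 | 5 | 5
  R[6]: 1 | 2 | 3 | 3 | 3 | 4 | 5 | 6 | 6 | 6
  R[7]: 1 | 2 | 3 | 4 | 4 | 5 | 6 | 7 | 7 | 7
  R[8]: 1 | 2 | 3 | 4 | 5 | 6 | 7 | 8 | 8 | 8
  R[9]: 1 | 2 | 3 | 4 | 5 | 6 | 7 | 8 | 8 | 9
  R[10]: 1 | 2 | 3 | 4 | 5 | 6 | 7 | 8 | 9 | 10

so w = (6, 1, 7, 2, 8, 3, 4, 5, 10, 9).

|D(w)|=13, |Ess(w)|=4:

[(1, 5, 0), (3, 5, 1), (5, 5, 2), (9, 9, 8)]


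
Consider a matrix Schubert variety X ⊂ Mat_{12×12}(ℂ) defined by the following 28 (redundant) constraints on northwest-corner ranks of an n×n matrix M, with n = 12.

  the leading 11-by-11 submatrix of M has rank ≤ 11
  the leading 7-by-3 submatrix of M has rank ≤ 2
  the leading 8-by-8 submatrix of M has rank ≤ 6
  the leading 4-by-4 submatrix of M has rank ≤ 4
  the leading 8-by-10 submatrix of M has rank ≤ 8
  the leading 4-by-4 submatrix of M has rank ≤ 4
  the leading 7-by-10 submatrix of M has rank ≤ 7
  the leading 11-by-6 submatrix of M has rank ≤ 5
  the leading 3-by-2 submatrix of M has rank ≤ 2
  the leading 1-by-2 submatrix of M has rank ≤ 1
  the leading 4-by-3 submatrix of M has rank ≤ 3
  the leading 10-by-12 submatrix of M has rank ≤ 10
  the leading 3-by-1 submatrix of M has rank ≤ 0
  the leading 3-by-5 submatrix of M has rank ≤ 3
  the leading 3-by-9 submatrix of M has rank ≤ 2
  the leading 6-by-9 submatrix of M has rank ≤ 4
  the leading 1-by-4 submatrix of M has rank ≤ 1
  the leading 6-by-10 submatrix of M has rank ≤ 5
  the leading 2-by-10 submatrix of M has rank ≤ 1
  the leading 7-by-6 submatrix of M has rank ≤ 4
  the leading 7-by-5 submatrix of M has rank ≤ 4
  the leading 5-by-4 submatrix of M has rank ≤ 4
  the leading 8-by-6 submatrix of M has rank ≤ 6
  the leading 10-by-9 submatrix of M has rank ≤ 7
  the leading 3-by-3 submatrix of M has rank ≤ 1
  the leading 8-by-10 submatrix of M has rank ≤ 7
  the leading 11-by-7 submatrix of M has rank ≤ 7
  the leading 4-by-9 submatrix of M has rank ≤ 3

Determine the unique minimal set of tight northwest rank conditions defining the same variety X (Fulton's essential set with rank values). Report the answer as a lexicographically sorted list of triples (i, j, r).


Rank table r_w(12×12) implied by the 28 constraints:

  0 | 1 | 1 | 1 | 1 | 1 | 1 | 1 | 1 | 1 | 1 | 1
  0 | 1 | 1 | 1 | 1 | 1 | 1 | 1 | 1 | 1 | 2 | 2
  0 | 1 | 1 | 2 | 2 | 2 | 2 | 2 | 2 | 2 | 3 | 3
  1 | 2 | 2 | 3 | 3 | 3 | 3 | 3 | 3 | 3 | 4 | 4
  1 | 2 | 2 | 3 | 4 | 4 | 4 | 4 | 4 | 4 | 5 | 5
  1 | 2 | 2 | 3 | 4 | 4 | 4 | 4 | 4 | 5 | 6 | 6
  1 | 2 | 2 | 3 | 4 | 4 | 5 | 5 | 5 | 6 | 7 | 7
  1 | 2 | 3 | 4 | 5 | 5 | 6 | 6 | 6 | 7 | 8 | 8
  1 | 2 | 3 | 4 | 5 | 5 | 6 | 7 | 7 | 8 | 9 | 9
  1 | 2 | 3 | 4 | 5 | 5 | 6 | 7 | 7 | 8 | 9 | 10
  1 | 2 | 3 | 4 | 5 | 5 | 6 | 7 | 8 | 9 | 10 | 11
  1 | 2 | 3 | 4 | 5 | 6 | 7 | 8 | 9 | 10 | 11 | 12

hence w(1..12) = (2, 11, 4, 1, 5, 10, 7, 3, 8, 12, 9, 6).

Fulton essential set (8 of the 24 Rothe cells):

[(2, 10, 1), (3, 1, 0), (3, 3, 1), (6, 9, 4), (7, 3, 2), (7, 6, 4), (10, 9, 7), (11, 6, 5)]


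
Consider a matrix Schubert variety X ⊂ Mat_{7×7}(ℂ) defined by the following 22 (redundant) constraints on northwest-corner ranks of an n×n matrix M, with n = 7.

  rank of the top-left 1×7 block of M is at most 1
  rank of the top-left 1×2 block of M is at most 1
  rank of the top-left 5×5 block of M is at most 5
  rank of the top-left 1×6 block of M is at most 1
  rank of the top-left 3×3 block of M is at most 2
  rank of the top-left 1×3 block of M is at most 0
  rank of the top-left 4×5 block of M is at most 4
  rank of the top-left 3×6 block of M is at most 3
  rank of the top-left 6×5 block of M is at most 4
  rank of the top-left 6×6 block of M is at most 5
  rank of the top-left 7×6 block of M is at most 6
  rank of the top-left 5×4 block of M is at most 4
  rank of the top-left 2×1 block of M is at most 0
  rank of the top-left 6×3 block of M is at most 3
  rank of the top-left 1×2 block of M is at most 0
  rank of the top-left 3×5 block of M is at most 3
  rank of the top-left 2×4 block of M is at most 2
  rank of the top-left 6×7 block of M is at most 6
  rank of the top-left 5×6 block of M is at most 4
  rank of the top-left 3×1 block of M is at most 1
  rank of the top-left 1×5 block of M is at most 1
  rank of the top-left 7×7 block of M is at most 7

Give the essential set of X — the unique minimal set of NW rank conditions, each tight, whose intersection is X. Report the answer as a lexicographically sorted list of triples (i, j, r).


Rank table r_w(7×7) implied by the 22 constraints:

  R[1]: 0 0 0 1 1 1 1
  R[2]: 0 1 1 2 2 2 2
  R[3]: 1 2 2 3 3 3 3
  R[4]: 1 2 3 4 4 4 4
  R[5]: 1 2 3 4 4 4 5
  R[6]: 1 2 3 4 4 5 6
  R[7]: 1 2 3 4 5 6 7

second differences of R give the permutation w = (4, 2, 1, 3, 7, 6, 5).

ℓ(w)=7; the 4 essential cells (i,j,r):

[(1, 3, 0), (2, 1, 0), (5, 6, 4), (6, 5, 4)]


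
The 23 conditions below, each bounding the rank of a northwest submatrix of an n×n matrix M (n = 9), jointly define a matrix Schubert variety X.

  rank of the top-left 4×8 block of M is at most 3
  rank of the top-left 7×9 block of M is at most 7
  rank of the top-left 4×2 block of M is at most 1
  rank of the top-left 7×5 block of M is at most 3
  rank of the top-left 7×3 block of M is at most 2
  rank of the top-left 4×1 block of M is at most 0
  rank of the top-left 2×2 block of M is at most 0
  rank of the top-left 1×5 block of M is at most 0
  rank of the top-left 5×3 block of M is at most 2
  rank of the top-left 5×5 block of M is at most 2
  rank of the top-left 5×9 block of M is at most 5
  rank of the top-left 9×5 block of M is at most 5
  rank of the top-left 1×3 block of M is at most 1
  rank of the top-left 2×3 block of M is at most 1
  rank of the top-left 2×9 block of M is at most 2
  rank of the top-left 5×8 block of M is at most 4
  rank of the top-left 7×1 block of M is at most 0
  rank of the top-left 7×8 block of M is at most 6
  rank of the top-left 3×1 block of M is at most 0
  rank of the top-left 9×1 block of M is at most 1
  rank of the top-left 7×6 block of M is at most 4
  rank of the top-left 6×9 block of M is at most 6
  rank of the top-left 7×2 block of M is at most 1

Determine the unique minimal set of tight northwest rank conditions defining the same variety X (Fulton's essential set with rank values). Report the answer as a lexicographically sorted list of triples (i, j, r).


Rank table r_w(9×9) implied by the 23 constraints:

  i=1: 0 0 0 0 0 1 1 1 1
  i=2: 0 0 1 1 1 2 2 2 2
  i=3: 0 1 2 2 2 3 3 3 3
  i=4: 0 1 2 2 2 3 3 3 4
  i=5: 0 1 2 2 2 3 4 4 5
  i=6: 0 1 2 3 3 4 5 5 6
  i=7: 0 1 2 3 3 4 5 6 7
  i=8: 1 2 3 4 4 5 6 7 8
  i=9: 1 2 3 4 5 6 7 8 9

so w = (6, 3, 2, 9, 7, 4, 8, 1, 5).

ℓ(w)=19; the 6 essential cells (i,j,r):

[(1, 5, 0), (2, 2, 0), (4, 8, 3), (5, 5, 2), (7, 1, 0), (7, 5, 3)]


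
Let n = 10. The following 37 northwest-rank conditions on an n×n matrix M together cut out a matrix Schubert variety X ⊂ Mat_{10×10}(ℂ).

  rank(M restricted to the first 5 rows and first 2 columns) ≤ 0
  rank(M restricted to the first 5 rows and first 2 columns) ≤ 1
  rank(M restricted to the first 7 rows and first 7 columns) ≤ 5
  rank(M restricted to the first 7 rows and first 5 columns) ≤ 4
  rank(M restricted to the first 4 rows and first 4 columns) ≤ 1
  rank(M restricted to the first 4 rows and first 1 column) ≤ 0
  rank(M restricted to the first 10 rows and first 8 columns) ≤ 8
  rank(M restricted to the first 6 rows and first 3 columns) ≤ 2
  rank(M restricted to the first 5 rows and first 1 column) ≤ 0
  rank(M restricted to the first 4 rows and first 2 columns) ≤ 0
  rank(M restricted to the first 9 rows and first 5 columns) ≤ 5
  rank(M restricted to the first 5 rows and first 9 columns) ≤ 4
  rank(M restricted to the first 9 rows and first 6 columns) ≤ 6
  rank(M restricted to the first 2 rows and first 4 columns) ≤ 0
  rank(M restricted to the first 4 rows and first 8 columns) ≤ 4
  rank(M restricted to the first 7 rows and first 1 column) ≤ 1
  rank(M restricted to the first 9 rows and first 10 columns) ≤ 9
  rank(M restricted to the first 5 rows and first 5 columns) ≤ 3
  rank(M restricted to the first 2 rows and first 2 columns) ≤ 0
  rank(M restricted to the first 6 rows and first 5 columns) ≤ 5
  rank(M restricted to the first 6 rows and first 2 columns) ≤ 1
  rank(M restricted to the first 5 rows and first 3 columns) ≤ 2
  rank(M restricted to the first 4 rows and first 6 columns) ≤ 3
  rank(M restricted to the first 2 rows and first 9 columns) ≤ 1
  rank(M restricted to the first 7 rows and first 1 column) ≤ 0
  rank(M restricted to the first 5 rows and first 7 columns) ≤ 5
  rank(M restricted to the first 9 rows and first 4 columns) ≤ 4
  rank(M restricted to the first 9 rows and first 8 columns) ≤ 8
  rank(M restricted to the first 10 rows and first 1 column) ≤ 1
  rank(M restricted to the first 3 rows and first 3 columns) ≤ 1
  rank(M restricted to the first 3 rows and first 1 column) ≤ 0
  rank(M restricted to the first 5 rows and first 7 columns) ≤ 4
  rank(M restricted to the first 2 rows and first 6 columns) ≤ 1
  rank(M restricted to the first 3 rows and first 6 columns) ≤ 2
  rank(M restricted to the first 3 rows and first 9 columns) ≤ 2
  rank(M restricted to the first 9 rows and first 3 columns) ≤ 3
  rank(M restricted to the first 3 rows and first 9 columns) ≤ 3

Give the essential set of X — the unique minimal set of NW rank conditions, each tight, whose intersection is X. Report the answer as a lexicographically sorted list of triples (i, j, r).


Rank table r_w(10×10) implied by the 37 constraints:

  i=1: 0 | 0 | 0 | 0 | 1 | 1 | 1 | 1 | 1 | 1
  i=2: 0 | 0 | 0 | 0 | 1 | 1 | 1 | 1 | 1 | 2
  i=3: 0 | 0 | 1 | 1 | 2 | 2 | 2 | 2 | 2 | 3
  i=4: 0 | 0 | 1 | 1 | 2 | 3 | 3 | 3 | 3 | 4
  i=5: 0 | 0 | 1 | 2 | 3 | 4 | 4 | 4 | 4 | 5
  i=6: 0 | 1 | 2 | 3 | 4 | 5 | 5 | 5 | 5 | 6
  i=7: 0 | 1 | 2 | 3 | 4 | 5 | 5 | 6 | 6 | 7
  i=8: 1 | 2 | 3 | 4 | 5 | 6 | 6 | 7 | 7 | 8
  i=9: 1 | 2 | 3 | 4 | 5 | 6 | 7 | 8 | 8 | 9
  i=10: 1 | 2 | 3 | 4 | 5 | 6 | 7 | 8 | 9 | 10

second differences of R give the permutation w = (5, 10, 3, 6, 4, 2, 8, 1, 7, 9).

ℓ(w)=22; the 6 essential cells (i,j,r):

[(2, 4, 0), (2, 9, 1), (4, 4, 1), (5, 2, 0), (7, 1, 0), (7, 7, 5)]


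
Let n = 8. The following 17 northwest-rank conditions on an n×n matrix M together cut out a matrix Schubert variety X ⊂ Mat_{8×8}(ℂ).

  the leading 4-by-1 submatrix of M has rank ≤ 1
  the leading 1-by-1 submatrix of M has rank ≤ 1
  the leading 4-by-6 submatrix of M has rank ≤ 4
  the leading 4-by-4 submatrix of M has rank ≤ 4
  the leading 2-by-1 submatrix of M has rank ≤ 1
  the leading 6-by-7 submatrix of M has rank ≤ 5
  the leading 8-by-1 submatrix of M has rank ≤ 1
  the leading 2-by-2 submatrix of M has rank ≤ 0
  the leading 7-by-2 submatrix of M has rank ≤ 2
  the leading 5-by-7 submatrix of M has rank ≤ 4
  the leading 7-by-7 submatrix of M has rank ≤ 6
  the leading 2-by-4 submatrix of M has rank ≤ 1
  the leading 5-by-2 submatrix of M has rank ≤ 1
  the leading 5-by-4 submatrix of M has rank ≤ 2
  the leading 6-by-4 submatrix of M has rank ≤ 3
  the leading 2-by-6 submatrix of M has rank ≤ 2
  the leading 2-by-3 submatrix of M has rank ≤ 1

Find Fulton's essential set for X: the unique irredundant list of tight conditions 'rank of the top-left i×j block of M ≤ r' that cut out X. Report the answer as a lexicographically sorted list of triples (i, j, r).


Propagating the 17 rank bounds to every northwest block:

  R[1]: 0 0 1 1 1 1 1 1
  R[2]: 0 0 1 1 2 2 2 2
  R[3]: 1 1 2 2 3 3 3 3
  R[4]: 1 1 2 2 3 4 4 4
  R[5]: 1 1 2 2 3 4 4 5
  R[6]: 1 2 3 3 4 5 5 6
  R[7]: 1 2 3 4 5 6 6 7
  R[8]: 1 2 3 4 5 6 7 8

second differences of R give the permutation w = (3, 5, 1, 6, 8, 2, 4, 7).

5 SE-corners of the 10-cell Rothe diagram give Ess(w):

[(2, 2, 0), (2, 4, 1), (5, 2, 1), (5, 4, 2), (5, 7, 4)]


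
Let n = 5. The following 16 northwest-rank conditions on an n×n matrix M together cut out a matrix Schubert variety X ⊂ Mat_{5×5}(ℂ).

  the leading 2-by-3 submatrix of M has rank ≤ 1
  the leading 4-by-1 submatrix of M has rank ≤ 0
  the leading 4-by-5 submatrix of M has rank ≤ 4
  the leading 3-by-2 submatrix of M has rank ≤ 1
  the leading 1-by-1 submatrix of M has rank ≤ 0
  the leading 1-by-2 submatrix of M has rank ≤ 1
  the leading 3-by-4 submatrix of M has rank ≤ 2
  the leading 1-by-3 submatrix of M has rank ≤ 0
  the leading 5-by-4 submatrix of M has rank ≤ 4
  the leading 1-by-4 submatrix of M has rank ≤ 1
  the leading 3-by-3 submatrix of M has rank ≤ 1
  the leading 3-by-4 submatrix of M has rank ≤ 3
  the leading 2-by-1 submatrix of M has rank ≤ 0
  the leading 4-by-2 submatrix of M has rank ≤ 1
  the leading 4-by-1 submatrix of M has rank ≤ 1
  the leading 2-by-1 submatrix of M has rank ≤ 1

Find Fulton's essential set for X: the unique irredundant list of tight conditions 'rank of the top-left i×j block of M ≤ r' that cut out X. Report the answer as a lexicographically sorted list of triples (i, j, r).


Rank table r_w(5×5) implied by the 16 constraints:

  row 1: 0 0 0 1 1
  row 2: 0 1 1 2 2
  row 3: 0 1 1 2 3
  row 4: 0 1 2 3 4
  row 5: 1 2 3 4 5

hence w(1..5) = (4, 2, 5, 3, 1).

ℓ(w)=7; the 3 essential cells (i,j,r):

[(1, 3, 0), (3, 3, 1), (4, 1, 0)]


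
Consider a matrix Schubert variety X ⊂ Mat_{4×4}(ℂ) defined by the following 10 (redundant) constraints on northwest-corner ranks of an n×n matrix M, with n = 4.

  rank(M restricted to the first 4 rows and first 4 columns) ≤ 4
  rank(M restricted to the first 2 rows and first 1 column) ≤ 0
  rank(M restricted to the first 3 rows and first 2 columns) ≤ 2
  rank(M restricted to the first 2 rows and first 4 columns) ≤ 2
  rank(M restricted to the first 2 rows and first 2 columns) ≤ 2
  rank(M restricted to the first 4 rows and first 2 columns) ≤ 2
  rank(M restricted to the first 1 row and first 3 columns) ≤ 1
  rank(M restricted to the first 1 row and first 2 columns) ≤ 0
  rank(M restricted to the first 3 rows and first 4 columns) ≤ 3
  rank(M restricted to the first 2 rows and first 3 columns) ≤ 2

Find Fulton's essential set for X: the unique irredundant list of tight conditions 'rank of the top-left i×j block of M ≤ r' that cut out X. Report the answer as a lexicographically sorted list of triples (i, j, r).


Computing R[i][j] = min implied NW-rank bound (n=4, 10 conditions):

  i=1: 0  0  1  1
  i=2: 0  1  2  2
  i=3: 1  2  3  3
  i=4: 1  2  3  4

reading off 1-entries of Δ²R: w = (3, 2, 1, 4).

ℓ(w)=3; the 2 essential cells (i,j,r):

[(1, 2, 0), (2, 1, 0)]


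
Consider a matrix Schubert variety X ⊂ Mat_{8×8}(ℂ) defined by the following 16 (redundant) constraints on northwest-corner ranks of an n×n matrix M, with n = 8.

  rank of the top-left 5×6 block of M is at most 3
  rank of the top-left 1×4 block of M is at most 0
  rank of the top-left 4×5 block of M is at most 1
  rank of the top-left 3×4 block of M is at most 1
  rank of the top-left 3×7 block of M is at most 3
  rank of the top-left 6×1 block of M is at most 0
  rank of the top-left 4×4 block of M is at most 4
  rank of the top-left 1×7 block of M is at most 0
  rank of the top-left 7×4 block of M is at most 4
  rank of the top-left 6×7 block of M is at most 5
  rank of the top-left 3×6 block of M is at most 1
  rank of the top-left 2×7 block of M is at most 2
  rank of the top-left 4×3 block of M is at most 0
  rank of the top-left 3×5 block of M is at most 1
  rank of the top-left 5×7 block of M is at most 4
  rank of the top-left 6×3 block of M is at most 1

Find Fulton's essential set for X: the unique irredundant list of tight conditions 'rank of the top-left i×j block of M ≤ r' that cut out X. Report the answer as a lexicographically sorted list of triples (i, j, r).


Recovering R(i,j) via the rank-extension bound from the 16 conditions:

  0 | 0 | 0 | 0 | 0 | 0 | 0 | 1
  0 | 0 | 0 | 1 | 1 | 1 | 1 | 2
  0 | 0 | 0 | 1 | 1 | 1 | 2 | 3
  0 | 0 | 0 | 1 | 1 | 2 | 3 | 4
  0 | 1 | 1 | 2 | 2 | 3 | 4 | 5
  0 | 1 | 1 | 2 | 3 | 4 | 5 | 6
  1 | 2 | 2 | 3 | 4 | 5 | 6 | 7
  1 | 2 | 3 | 4 | 5 | 6 | 7 | 8

reading off 1-entries of Δ²R: w = (8, 4, 7, 6, 2, 5, 1, 3).

D(w) has 22 cells with 6 SE-corners; essential set:

[(1, 7, 0), (3, 6, 1), (4, 3, 0), (4, 5, 1), (6, 1, 0), (6, 3, 1)]


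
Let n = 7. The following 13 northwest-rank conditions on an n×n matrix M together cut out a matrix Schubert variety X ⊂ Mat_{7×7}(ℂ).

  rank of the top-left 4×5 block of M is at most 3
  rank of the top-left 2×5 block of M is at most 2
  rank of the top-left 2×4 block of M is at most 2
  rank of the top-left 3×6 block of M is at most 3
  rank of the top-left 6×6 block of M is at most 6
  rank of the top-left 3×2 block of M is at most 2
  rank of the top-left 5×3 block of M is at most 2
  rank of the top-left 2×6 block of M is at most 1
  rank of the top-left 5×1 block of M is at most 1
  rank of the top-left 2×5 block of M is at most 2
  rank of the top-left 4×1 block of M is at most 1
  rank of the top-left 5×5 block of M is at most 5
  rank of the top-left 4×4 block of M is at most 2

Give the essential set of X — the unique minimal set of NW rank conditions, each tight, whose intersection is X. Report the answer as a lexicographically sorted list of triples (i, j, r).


Propagating the 13 rank bounds to every northwest block:

  1, 1, 1, 1, 1, 1, 1
  1, 1, 1, 1, 1, 1, 2
  1, 2, 2, 2, 2, 2, 3
  1, 2, 2, 2, 3, 3, 4
  1, 2, 2, 3, 4, 4, 5
  1, 2, 3, 4, 5, 5, 6
  1, 2, 3, 4, 5, 6, 7

so w = (1, 7, 2, 5, 4, 3, 6).

|D(w)|=8, |Ess(w)|=3:

[(2, 6, 1), (4, 4, 2), (5, 3, 2)]


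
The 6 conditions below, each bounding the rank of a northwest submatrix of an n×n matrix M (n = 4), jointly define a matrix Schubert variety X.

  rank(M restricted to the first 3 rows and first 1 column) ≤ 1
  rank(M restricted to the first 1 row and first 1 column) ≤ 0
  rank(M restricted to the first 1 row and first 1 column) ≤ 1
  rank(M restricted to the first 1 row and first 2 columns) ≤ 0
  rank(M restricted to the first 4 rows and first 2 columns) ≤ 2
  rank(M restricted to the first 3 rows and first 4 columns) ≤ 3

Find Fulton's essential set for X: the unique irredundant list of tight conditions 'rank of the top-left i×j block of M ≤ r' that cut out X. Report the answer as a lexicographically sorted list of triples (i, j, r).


Rank table r_w(4×4) implied by the 6 constraints:

  i=1: 0 0 1 1
  i=2: 1 1 2 2
  i=3: 1 2 3 3
  i=4: 1 2 3 4

the unique w with this rank table is (3, 1, 2, 4).

D(w) has 2 cells with 1 SE-corner; essential set:

[(1, 2, 0)]


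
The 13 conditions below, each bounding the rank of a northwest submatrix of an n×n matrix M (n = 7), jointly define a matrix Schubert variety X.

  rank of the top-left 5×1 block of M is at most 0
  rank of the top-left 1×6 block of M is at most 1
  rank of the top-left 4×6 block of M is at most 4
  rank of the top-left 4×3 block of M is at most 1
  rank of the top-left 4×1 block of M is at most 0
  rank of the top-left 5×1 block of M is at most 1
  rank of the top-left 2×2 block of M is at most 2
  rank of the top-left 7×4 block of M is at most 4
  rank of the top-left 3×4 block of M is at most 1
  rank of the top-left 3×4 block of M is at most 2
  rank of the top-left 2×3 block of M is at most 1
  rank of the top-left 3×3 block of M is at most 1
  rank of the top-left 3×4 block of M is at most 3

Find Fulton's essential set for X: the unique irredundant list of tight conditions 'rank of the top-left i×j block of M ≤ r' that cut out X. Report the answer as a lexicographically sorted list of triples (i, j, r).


Reconstructing r_w from the 13 given conditions:

  row 1: 0 | 1 | 1 | 1 | 1 | 1 | 1
  row 2: 0 | 1 | 1 | 1 | 2 | 2 | 2
  row 3: 0 | 1 | 1 | 1 | 2 | 3 | 3
  row 4: 0 | 1 | 1 | 2 | 3 | 4 | 4
  row 5: 0 | 1 | 2 | 3 | 4 | 5 | 5
  row 6: 1 | 2 | 3 | 4 | 5 | 6 | 6
  row 7: 1 | 2 | 3 | 4 | 5 | 6 | 7

second differences of R give the permutation w = (2, 5, 6, 4, 3, 1, 7).

Fulton essential set (3 of the 10 Rothe cells):

[(3, 4, 1), (4, 3, 1), (5, 1, 0)]


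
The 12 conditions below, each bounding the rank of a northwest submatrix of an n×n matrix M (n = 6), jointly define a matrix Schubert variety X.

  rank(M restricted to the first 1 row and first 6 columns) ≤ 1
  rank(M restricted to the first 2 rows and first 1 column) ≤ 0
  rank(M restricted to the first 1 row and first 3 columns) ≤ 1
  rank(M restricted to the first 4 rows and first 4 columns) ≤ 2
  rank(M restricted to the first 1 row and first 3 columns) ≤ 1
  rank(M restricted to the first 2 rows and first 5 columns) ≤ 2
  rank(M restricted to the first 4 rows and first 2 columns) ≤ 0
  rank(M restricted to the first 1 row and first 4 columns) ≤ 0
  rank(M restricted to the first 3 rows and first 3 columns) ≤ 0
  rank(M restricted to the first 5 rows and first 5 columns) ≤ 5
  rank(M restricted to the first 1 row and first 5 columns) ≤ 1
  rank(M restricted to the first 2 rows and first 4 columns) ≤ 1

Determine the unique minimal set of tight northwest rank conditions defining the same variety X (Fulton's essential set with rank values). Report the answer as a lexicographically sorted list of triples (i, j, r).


Propagating the 12 rank bounds to every northwest block:

  R[1]: 0  0  0  0  1  1
  R[2]: 0  0  0  1  2  2
  R[3]: 0  0  0  1  2  3
  R[4]: 0  0  1  2  3  4
  R[5]: 1  1  2  3  4  5
  R[6]: 1  2  3  4  5  6

giving w = (5, 4, 6, 3, 1, 2) via Δ²R.

Rothe diagram D(w) (12 cells), 3 SE-corners (essential conditions):

[(1, 4, 0), (3, 3, 0), (4, 2, 0)]


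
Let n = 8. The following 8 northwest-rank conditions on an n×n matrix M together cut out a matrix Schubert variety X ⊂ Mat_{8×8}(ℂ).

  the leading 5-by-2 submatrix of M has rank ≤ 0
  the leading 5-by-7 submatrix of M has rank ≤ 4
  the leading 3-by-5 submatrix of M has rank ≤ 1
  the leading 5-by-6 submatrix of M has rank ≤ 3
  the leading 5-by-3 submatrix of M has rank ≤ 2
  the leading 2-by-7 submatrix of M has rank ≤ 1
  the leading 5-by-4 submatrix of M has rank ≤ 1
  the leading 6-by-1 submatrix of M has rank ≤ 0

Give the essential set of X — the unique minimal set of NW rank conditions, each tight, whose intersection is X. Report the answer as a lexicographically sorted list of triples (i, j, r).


Computing R[i][j] = min implied NW-rank bound (n=8, 8 conditions):

  row 1: 0, 0, 1, 1, 1, 1, 1, 1
  row 2: 0, 0, 1, 1, 1, 1, 1, 2
  row 3: 0, 0, 1, 1, 1, 2, 2, 3
  row 4: 0, 0, 1, 1, 2, 3, 3, 4
  row 5: 0, 0, 1, 1, 2, 3, 4, 5
  row 6: 0, 1, 2, 2, 3, 4, 5, 6
  row 7: 1, 2, 3, 3, 4, 5, 6, 7
  row 8: 1, 2, 3, 4, 5, 6, 7, 8

hence w(1..8) = (3, 8, 6, 5, 7, 2, 1, 4).

Fulton essential set (5 of the 19 Rothe cells):

[(2, 7, 1), (3, 5, 1), (5, 2, 0), (5, 4, 1), (6, 1, 0)]


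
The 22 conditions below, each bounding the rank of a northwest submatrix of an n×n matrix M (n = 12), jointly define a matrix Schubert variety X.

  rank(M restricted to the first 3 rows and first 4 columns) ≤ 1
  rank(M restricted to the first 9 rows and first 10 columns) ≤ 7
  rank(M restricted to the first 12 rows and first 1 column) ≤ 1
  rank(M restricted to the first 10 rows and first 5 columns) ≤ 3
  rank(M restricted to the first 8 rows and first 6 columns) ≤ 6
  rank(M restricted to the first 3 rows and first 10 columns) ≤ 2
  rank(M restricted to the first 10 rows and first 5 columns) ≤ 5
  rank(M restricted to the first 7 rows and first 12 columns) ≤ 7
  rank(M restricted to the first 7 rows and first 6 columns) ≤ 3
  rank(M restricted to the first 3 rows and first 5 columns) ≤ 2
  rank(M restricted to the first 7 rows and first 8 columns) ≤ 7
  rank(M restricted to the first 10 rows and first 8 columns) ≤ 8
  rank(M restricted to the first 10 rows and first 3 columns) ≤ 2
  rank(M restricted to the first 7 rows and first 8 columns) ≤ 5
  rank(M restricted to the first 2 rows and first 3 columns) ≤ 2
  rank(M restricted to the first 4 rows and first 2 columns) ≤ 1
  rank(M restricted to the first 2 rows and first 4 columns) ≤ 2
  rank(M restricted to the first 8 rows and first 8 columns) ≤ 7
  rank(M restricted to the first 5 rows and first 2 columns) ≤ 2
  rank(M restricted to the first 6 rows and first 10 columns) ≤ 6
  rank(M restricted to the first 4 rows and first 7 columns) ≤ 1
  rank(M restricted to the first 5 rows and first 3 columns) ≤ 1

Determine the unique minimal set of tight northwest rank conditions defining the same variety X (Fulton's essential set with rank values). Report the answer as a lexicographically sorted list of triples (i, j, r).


The tightest implied rank at each (i,j), from the 22 conditions:

  1 1 1 1 1 1 1 1 1 1 1 1
  1 1 1 1 1 1 1 2 2 2 2 2
  1 1 1 1 1 1 1 2 2 2 3 3
  1 1 1 1 1 1 1 2 3 3 4 4
  1 1 1 2 2 2 2 3 4 4 5 5
  1 2 2 3 3 3 3 4 5 5 6 6
  1 2 2 3 3 3 4 5 6 6 7 7
  1 2 2 3 3 4 5 6 7 7 8 8
  1 2 2 3 3 4 5 6 7 7 8 9
  1 2 2 3 3 4 5 6 7 8 9 10
  1 2 3 4 4 5 6 7 8 9 10 11
  1 2 3 4 5 6 7 8 9 10 11 12

reading off 1-entries of Δ²R: w = (1, 8, 11, 9, 4, 2, 7, 6, 12, 10, 3, 5).

ℓ(w)=32; the 7 essential cells (i,j,r):

[(3, 10, 2), (4, 7, 1), (5, 3, 1), (7, 6, 3), (9, 10, 7), (10, 3, 2), (10, 5, 3)]


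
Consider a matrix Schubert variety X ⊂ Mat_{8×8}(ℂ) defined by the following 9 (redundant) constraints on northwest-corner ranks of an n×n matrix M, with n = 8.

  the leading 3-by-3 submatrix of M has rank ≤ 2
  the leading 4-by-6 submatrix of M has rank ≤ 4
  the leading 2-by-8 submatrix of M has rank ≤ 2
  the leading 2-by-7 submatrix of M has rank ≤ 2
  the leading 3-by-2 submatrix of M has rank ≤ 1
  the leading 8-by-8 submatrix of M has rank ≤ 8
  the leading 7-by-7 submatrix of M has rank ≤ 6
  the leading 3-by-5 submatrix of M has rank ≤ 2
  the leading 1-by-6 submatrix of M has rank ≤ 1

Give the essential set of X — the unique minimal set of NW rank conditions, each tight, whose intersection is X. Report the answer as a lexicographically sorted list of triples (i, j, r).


Recovering R(i,j) via the rank-extension bound from the 9 conditions:

  R[1]: 1 | 1 | 1 | 1 | 1 | 1 | 1 | 1
  R[2]: 1 | 1 | 2 | 2 | 2 | 2 | 2 | 2
  R[3]: 1 | 1 | 2 | 2 | 2 | 3 | 3 | 3
  R[4]: 1 | 2 | 3 | 3 | 3 | 4 | 4 | 4
  R[5]: 1 | 2 | 3 | 4 | 4 | 5 | 5 | 5
  R[6]: 1 | 2 | 3 | 4 | 5 | 6 | 6 | 6
  R[7]: 1 | 2 | 3 | 4 | 5 | 6 | 6 | 7
  R[8]: 1 | 2 | 3 | 4 | 5 | 6 | 7 | 8

giving w = (1, 3, 6, 2, 4, 5, 8, 7) via Δ²R.

Fulton essential set (3 of the 5 Rothe cells):

[(3, 2, 1), (3, 5, 2), (7, 7, 6)]


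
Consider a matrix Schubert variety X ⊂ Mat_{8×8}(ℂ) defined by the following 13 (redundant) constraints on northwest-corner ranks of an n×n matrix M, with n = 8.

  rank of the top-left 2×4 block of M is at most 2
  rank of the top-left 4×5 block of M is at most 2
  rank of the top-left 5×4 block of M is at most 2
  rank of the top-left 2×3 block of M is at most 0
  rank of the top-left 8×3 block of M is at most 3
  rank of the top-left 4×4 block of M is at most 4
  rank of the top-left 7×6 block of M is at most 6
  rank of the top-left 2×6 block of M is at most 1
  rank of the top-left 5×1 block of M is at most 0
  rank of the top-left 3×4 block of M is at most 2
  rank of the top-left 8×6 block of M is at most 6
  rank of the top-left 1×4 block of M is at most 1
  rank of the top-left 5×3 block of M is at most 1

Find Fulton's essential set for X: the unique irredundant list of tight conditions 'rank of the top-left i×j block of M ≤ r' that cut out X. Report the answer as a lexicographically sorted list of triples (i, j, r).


Rank table r_w(8×8) implied by the 13 constraints:

  row 1: 0 0 0 1 1 1 1 1
  row 2: 0 0 0 1 1 1 2 2
  row 3: 0 1 1 2 2 2 3 3
  row 4: 0 1 1 2 2 3 4 4
  row 5: 0 1 1 2 3 4 5 5
  row 6: 1 2 2 3 4 5 6 6
  row 7: 1 2 3 4 5 6 7 7
  row 8: 1 2 3 4 5 6 7 8

hence w(1..8) = (4, 7, 2, 6, 5, 1, 3, 8).

D(w) has 14 cells with 5 SE-corners; essential set:

[(2, 3, 0), (2, 6, 1), (4, 5, 2), (5, 1, 0), (5, 3, 1)]


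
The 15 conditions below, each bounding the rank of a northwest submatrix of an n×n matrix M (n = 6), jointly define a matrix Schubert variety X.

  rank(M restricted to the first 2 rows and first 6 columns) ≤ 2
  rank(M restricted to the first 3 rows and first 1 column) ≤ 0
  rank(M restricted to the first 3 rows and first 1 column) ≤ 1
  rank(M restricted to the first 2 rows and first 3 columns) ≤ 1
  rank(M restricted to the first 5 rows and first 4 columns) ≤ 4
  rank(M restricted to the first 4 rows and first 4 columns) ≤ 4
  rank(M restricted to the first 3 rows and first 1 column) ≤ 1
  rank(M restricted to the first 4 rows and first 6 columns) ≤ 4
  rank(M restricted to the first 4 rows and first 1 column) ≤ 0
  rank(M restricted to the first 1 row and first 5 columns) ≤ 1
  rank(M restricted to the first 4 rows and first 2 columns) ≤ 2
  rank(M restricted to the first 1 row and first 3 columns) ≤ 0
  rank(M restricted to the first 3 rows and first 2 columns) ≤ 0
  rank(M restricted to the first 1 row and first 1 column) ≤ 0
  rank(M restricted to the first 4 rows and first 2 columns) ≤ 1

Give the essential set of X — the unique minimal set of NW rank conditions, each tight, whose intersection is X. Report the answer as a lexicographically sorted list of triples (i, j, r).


Recovering R(i,j) via the rank-extension bound from the 15 conditions:

  row 1: 0 0 0 1 1 1
  row 2: 0 0 1 2 2 2
  row 3: 0 0 1 2 3 3
  row 4: 0 1 2 3 4 4
  row 5: 1 2 3 4 5 5
  row 6: 1 2 3 4 5 6

reading off 1-entries of Δ²R: w = (4, 3, 5, 2, 1, 6).

3 SE-corners of the 8-cell Rothe diagram give Ess(w):

[(1, 3, 0), (3, 2, 0), (4, 1, 0)]


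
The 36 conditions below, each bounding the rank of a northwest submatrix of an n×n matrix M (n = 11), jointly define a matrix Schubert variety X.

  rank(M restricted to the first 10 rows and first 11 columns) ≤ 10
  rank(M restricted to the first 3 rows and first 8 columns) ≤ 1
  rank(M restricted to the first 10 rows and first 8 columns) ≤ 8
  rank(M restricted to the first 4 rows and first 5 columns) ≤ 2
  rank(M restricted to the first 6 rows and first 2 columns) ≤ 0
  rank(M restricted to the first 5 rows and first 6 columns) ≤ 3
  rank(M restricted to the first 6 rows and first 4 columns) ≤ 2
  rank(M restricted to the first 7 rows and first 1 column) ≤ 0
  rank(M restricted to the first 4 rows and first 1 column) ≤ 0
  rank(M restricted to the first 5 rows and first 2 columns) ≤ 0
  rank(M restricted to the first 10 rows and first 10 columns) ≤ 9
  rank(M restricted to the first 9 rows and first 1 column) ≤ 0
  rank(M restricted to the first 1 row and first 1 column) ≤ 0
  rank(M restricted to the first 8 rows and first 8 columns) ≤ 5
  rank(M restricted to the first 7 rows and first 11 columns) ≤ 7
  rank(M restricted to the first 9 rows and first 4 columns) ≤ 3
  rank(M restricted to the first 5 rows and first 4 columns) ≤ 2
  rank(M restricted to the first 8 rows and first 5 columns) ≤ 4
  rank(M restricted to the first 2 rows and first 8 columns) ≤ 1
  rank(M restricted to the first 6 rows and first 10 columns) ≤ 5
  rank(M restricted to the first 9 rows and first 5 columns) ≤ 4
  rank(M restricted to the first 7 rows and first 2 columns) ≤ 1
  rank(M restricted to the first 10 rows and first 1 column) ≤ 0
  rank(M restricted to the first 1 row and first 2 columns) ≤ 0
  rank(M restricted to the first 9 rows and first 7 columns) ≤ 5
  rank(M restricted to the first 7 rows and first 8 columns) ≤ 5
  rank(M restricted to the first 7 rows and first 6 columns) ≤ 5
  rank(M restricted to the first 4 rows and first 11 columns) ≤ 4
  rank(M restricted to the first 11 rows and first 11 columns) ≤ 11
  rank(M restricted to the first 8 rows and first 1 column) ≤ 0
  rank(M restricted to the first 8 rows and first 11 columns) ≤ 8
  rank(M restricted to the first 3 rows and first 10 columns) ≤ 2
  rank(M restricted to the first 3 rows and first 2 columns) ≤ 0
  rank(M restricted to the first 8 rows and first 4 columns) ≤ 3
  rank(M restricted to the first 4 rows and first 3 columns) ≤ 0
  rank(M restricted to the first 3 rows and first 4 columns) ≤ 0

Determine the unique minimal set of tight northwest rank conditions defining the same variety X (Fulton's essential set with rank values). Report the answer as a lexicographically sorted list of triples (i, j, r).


Rank table r_w(11×11) implied by the 36 constraints:

  0, 0, 0, 0, 1, 1, 1, 1, 1, 1, 1
  0, 0, 0, 0, 1, 1, 1, 1, 2, 2, 2
  0, 0, 0, 0, 1, 1, 1, 1, 2, 2, 3
  0, 0, 0, 1, 2, 2, 2, 2, 3, 3, 4
  0, 0, 1, 2, 3, 3, 3, 3, 4, 4, 5
  0, 0, 1, 2, 3, 4, 4, 4, 5, 5, 6
  0, 1, 2, 3, 4, 5, 5, 5, 6, 6, 7
  0, 1, 2, 3, 4, 5, 5, 5, 6, 7, 8
  0, 1, 2, 3, 4, 5, 5, 6, 7, 8, 9
  0, 1, 2, 3, 4, 5, 6, 7, 8, 9, 10
  1, 2, 3, 4, 5, 6, 7, 8, 9, 10, 11

so w = (5, 9, 11, 4, 3, 6, 2, 10, 8, 7, 1).

Rothe diagram D(w) (33 cells), 8 SE-corners (essential conditions):

[(3, 4, 0), (3, 8, 1), (3, 10, 2), (4, 3, 0), (6, 2, 0), (8, 8, 5), (9, 7, 5), (10, 1, 0)]


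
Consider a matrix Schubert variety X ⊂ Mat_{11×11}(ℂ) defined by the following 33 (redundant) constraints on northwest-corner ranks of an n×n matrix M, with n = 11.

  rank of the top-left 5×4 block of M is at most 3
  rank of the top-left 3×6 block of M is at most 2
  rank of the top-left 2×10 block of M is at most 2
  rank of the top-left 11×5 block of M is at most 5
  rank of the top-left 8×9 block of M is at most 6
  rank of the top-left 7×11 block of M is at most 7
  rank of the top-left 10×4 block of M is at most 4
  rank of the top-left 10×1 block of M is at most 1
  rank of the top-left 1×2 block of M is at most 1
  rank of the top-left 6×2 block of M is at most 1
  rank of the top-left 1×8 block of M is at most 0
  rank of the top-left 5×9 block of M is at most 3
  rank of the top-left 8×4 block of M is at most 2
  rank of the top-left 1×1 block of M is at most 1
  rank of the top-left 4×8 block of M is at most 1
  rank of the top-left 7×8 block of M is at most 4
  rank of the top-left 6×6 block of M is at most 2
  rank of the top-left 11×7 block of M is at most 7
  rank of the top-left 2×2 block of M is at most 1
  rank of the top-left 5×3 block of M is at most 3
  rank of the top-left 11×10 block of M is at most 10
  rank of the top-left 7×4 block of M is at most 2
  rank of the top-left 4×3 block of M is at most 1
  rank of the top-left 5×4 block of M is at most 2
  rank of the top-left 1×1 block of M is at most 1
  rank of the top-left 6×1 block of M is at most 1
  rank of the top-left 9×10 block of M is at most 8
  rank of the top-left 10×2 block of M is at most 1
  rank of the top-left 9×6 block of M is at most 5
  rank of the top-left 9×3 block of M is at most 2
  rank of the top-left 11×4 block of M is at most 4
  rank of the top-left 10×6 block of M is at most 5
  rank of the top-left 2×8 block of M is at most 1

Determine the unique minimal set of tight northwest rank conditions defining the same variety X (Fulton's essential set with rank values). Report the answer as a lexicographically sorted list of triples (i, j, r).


Reconstructing r_w from the 33 given conditions:

  row 1: 0 | 0 | 0 | 0 | 0 | 0 | 0 | 0 | 1 | 1 | 1
  row 2: 1 | 1 | 1 | 1 | 1 | 1 | 1 | 1 | 2 | 2 | 2
  row 3: 1 | 1 | 1 | 1 | 1 | 1 | 1 | 1 | 2 | 3 | 3
  row 4: 1 | 1 | 1 | 1 | 1 | 1 | 1 | 1 | 2 | 3 | 4
  row 5: 1 | 1 | 2 | 2 | 2 | 2 | 2 | 2 | 3 | 4 | 5
  row 6: 1 | 1 | 2 | 2 | 2 | 2 | 3 | 3 | 4 | 5 | 6
  row 7: 1 | 1 | 2 | 2 | 3 | 3 | 4 | 4 | 5 | 6 | 7
  row 8: 1 | 1 | 2 | 2 | 3 | 4 | 5 | 5 | 6 | 7 | 8
  row 9: 1 | 1 | 2 | 3 | 4 | 5 | 6 | 6 | 7 | 8 | 9
  row 10: 1 | 1 | 2 | 3 | 4 | 5 | 6 | 7 | 8 | 9 | 10
  row 11: 1 | 2 | 3 | 4 | 5 | 6 | 7 | 8 | 9 | 10 | 11

hence w(1..11) = (9, 1, 10, 11, 3, 7, 5, 6, 4, 8, 2).

ℓ(w)=33; the 5 essential cells (i,j,r):

[(1, 8, 0), (4, 8, 1), (6, 6, 2), (8, 4, 2), (10, 2, 1)]


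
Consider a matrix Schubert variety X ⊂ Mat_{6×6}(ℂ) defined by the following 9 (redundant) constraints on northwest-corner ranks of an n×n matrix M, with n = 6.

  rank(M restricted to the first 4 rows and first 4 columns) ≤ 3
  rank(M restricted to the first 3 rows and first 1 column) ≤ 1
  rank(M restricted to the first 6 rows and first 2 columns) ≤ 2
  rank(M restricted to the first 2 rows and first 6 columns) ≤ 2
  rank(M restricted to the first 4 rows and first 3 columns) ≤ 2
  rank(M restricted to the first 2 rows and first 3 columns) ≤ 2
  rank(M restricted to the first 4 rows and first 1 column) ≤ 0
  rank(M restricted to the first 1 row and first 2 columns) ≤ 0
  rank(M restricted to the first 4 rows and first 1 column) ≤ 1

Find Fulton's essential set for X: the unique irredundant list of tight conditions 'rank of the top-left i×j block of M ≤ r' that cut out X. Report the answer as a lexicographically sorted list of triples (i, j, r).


Recovering R(i,j) via the rank-extension bound from the 9 conditions:

  row 1: 0 | 0 | 1 | 1 | 1 | 1
  row 2: 0 | 1 | 2 | 2 | 2 | 2
  row 3: 0 | 1 | 2 | 3 | 3 | 3
  row 4: 0 | 1 | 2 | 3 | 4 | 4
  row 5: 1 | 2 | 3 | 4 | 5 | 5
  row 6: 1 | 2 | 3 | 4 | 5 | 6

hence w(1..6) = (3, 2, 4, 5, 1, 6).

2 SE-corners of the 5-cell Rothe diagram give Ess(w):

[(1, 2, 0), (4, 1, 0)]
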